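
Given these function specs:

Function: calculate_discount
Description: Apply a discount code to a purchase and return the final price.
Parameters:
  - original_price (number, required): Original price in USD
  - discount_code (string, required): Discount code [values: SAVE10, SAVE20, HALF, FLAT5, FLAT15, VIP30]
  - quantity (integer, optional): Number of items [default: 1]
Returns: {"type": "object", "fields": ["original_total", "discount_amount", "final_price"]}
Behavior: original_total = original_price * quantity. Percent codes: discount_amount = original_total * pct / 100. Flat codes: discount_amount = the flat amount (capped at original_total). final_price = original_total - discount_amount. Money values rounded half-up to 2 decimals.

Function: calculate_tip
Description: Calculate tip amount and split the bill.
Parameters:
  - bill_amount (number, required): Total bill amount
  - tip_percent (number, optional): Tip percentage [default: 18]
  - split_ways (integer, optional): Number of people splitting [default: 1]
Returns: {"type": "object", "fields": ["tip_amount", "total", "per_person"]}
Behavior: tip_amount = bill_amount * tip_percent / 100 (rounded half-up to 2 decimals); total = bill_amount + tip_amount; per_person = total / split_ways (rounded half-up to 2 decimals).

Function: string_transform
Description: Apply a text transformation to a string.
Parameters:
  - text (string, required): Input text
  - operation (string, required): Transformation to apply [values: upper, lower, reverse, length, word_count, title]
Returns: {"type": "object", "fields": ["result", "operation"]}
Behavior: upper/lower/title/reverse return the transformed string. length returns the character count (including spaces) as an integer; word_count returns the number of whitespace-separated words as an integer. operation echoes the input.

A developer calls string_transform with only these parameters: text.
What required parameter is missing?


Required parameters: text, operation
Provided: text
Missing: operation
operation


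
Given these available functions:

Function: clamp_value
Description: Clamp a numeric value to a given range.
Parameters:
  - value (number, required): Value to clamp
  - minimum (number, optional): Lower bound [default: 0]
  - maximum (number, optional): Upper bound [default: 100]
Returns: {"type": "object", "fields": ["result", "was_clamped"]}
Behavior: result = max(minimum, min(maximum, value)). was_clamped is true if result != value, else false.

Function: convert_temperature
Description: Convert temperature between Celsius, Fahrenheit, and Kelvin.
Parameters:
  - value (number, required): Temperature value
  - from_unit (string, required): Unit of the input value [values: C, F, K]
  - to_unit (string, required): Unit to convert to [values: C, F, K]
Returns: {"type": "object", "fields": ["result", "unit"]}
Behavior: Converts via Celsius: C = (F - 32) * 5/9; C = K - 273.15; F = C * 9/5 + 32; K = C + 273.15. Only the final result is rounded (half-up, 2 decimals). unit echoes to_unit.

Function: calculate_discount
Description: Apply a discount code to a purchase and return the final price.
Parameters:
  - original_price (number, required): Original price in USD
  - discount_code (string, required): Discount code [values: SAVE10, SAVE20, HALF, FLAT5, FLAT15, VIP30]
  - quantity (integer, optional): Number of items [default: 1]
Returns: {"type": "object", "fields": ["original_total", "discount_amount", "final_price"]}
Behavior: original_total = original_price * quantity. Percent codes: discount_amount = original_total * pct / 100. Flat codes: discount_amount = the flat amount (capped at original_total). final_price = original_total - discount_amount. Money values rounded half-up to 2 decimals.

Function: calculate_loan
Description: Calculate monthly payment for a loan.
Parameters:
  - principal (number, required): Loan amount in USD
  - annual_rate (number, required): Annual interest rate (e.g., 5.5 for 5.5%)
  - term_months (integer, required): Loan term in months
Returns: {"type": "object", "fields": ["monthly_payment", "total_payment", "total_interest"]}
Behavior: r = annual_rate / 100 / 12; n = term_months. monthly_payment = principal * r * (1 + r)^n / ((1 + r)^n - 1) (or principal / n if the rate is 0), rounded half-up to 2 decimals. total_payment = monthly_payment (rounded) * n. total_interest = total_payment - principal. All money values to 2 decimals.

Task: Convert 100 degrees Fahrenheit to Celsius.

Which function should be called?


The task needs a function whose description is: Convert temperature between Celsius, Fahrenheit, and Kelvin.
convert_temperature


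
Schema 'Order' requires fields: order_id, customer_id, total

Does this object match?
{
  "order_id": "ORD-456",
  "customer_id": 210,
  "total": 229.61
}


Checking required fields... All present.
Valid - all required fields present


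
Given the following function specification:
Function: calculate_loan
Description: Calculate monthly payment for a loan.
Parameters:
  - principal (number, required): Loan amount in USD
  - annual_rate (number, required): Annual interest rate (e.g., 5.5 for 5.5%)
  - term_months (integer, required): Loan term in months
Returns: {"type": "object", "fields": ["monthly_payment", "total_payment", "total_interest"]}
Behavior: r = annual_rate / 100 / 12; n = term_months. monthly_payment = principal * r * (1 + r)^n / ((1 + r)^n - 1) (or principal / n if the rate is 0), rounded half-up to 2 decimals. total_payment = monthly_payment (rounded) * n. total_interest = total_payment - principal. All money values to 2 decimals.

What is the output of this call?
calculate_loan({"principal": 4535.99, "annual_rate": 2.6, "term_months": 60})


r = 2.6 / 100 / 12 = 0.002166666667 (keep full precision)
(1 + r)^60 = 1.13866824
monthly_payment = 4535.99 * 0.002166666667 * 1.13866824 / (1.13866824 - 1) = 80.702017 -> 80.70
total_payment = 80.70 * 60 = 4842.00
total_interest = 4842.00 - 4535.99 = 306.01
Output:
{"monthly_payment": 80.7, "total_payment": 4842.0, "total_interest": 306.01}


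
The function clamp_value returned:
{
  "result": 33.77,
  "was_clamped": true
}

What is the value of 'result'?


33.77


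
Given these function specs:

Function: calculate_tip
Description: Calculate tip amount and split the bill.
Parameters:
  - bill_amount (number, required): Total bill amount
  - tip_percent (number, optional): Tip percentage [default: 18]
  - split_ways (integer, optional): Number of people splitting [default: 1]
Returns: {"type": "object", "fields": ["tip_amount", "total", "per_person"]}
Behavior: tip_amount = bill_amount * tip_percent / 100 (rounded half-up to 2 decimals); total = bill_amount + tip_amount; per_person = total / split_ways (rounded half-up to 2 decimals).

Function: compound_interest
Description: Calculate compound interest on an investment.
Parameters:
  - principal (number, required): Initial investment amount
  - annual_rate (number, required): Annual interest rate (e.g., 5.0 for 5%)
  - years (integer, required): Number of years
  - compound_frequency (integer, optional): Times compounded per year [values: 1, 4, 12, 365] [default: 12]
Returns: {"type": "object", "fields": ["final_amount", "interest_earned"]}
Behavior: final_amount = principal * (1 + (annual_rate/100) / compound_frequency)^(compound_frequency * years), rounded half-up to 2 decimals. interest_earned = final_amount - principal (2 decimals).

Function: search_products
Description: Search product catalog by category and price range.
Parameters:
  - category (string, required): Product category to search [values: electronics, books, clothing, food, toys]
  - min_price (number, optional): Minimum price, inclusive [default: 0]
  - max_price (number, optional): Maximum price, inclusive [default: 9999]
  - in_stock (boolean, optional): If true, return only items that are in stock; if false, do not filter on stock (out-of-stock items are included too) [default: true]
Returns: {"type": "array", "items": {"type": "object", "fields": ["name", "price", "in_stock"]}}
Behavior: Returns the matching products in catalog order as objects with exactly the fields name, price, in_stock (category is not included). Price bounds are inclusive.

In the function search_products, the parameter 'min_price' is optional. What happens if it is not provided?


The search_products spec declares:
  - min_price (number, optional): Minimum price, inclusive [default: 0]
It defaults to 0


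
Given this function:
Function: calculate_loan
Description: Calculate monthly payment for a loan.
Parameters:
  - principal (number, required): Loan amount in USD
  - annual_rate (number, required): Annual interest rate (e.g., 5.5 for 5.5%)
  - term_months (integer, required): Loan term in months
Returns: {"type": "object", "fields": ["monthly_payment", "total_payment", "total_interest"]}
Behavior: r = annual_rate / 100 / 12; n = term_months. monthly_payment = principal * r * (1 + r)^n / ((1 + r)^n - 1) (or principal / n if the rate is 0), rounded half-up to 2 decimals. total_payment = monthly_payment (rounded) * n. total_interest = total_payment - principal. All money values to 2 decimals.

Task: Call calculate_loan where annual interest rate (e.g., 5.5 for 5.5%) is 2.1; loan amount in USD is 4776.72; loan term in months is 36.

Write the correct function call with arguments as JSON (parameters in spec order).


Mapping each described value to its parameter name:
  'Annual interest rate (e.g., 5.5 for 5.5%)' -> annual_rate = 2.1
  'Loan amount in USD' -> principal = 4776.72
  'Loan term in months' -> term_months = 36
calculate_loan({"principal": 4776.72, "annual_rate": 2.1, "term_months": 36})


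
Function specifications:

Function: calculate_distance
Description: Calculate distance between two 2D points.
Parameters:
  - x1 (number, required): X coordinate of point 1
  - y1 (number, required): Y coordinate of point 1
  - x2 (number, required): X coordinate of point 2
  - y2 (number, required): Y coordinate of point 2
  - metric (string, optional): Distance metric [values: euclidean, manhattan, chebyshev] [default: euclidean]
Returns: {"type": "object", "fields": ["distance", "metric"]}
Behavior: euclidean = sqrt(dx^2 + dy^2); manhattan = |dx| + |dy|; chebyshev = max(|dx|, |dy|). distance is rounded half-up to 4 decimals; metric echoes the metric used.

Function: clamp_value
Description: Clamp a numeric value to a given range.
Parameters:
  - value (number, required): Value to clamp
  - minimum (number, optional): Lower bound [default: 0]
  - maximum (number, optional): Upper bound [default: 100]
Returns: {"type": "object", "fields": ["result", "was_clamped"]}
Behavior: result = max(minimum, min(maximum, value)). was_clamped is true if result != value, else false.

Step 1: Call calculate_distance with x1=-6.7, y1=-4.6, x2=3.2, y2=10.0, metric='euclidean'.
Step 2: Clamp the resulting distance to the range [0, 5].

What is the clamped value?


Step 1: calculate_distance (euclidean)
  |dx| = |3.2 - -6.7| = 9.9; |dy| = |10 - -4.6| = 14.6
  euclidean: sqrt(9.9^2 + 14.6^2) = sqrt(311.17) = 17.640011
  Round to 4 decimals: 17.64
  -> distance = 17.64
Step 2: clamp_value(value=17.64, minimum=0, maximum=5)
  result = max(0, min(5, 17.64)) = max(0, 5) = 5
  was_clamped = (5 != 17.64) = true
  -> result = 5
5


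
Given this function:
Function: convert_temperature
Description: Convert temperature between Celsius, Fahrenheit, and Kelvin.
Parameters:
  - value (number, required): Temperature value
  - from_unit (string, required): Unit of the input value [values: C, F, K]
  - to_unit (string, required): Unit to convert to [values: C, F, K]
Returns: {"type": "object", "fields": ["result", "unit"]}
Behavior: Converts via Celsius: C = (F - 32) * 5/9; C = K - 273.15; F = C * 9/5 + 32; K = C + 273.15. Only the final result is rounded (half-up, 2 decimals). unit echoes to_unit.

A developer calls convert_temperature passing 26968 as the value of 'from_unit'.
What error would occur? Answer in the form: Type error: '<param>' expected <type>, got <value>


Spec: 'from_unit' is declared as string; 26968 is an integer.
Type error: 'from_unit' expected string, got 26968


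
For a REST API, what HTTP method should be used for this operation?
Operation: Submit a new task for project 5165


GET = read, POST = create, PUT = update/replace, DELETE = remove
This operation is a create.
POST


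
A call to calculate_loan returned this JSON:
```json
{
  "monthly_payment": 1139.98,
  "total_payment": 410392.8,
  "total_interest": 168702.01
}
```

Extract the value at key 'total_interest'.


168702.01


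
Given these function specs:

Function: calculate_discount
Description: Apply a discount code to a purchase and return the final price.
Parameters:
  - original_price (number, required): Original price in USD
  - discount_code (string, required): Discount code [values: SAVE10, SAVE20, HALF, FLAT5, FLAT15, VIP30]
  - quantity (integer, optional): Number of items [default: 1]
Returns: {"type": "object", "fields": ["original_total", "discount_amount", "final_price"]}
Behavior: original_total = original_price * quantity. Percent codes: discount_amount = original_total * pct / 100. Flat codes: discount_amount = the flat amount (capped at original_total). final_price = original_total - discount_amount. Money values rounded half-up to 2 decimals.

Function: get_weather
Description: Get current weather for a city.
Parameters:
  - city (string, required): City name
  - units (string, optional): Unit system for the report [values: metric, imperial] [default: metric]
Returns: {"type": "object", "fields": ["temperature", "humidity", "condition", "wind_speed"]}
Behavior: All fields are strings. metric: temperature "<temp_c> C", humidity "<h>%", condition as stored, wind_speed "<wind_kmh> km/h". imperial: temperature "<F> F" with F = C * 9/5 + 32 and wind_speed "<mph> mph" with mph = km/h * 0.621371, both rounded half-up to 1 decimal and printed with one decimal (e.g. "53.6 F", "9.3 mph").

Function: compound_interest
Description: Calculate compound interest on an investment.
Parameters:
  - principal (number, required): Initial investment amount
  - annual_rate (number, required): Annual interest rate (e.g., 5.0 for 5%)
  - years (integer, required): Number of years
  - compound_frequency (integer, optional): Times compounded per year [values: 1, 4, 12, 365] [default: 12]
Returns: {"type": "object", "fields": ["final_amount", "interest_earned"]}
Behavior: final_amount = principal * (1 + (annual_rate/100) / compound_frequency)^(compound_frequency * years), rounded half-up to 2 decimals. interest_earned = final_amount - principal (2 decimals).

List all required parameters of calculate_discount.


Parameters of calculate_discount and their required/optional flag:
  original_price: required
  discount_code: required
  quantity: optional
discount_code, original_price


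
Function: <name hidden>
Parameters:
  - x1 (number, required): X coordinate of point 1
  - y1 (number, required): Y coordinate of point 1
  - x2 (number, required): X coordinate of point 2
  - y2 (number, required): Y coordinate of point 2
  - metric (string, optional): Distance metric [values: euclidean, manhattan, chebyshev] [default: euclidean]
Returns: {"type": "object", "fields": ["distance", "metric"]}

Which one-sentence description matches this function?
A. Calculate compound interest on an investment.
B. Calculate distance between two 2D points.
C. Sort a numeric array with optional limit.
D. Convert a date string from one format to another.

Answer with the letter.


Parameters x1, y1, x2, y2, metric and return ["distance", "metric"] fit: Calculate distance between two 2D points.
B


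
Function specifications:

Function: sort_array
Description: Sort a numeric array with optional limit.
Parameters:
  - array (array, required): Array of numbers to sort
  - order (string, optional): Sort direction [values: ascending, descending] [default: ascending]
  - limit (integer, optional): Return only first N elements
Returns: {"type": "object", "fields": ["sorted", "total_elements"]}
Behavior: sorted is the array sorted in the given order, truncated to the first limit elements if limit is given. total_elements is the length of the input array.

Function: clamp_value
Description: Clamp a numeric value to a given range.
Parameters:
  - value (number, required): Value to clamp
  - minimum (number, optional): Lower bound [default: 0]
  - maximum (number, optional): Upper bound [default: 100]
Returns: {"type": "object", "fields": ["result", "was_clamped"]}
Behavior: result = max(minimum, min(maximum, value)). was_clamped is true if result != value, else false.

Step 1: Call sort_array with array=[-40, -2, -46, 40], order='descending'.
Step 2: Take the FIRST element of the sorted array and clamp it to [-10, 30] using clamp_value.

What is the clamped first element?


Step 1: sort_array(order=descending)
  sorted: [40, -2, -40, -46]
  -> first element = 40
Step 2: clamp_value(value=40, minimum=-10, maximum=30)
  result = max(-10, min(30, 40)) = max(-10, 30) = 30
  was_clamped = (30 != 40) = true
  -> result = 30
30


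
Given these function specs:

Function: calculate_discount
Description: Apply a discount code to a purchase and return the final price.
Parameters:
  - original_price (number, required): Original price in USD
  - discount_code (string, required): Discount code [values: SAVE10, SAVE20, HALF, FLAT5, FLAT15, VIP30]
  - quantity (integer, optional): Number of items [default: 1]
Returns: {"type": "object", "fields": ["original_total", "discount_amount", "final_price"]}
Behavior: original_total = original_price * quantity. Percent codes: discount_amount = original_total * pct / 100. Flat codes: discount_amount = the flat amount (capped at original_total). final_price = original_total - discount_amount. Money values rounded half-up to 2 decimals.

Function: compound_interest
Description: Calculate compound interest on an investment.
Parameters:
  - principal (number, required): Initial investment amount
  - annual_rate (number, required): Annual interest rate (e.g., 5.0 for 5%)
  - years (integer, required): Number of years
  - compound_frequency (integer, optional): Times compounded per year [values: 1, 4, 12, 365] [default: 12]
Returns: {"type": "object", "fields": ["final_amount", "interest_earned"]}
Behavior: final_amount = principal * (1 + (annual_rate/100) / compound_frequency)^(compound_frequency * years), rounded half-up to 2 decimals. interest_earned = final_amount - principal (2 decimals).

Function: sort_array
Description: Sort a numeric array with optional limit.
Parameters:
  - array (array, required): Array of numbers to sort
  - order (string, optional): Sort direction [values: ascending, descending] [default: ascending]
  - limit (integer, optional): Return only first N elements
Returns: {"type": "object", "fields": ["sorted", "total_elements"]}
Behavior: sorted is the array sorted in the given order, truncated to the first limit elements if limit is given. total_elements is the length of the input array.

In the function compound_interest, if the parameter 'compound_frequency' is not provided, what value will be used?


The compound_interest spec declares:
  - compound_frequency (integer, optional): Times compounded per year [values: 1, 4, 12, 365] [default: 12]
Default:
12


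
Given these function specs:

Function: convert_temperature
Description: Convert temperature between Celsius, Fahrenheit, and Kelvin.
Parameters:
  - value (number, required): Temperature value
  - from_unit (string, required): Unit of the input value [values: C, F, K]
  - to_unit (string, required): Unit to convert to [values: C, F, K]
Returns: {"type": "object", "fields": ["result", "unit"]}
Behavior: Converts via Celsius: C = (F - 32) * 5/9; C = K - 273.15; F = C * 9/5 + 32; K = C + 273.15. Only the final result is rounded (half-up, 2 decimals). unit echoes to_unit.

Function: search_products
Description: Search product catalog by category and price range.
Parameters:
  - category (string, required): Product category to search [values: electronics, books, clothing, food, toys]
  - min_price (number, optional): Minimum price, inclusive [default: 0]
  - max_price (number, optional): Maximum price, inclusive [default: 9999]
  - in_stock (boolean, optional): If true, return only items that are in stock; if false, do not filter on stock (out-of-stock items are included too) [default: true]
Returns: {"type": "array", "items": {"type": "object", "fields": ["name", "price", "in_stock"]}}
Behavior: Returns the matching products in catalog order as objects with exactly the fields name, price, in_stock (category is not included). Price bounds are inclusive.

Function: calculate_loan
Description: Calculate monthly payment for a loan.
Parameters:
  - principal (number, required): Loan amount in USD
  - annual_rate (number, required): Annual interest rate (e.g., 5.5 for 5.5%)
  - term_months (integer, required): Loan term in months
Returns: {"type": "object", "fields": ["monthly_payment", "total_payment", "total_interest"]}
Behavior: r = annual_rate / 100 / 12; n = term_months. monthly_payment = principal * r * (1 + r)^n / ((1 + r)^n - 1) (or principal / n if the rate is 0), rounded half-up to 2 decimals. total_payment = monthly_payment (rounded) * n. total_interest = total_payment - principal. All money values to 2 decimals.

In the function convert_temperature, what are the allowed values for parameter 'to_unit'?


The convert_temperature spec declares:
  - to_unit (string, required): Unit to convert to [values: C, F, K]
Allowed values:
C, F, K


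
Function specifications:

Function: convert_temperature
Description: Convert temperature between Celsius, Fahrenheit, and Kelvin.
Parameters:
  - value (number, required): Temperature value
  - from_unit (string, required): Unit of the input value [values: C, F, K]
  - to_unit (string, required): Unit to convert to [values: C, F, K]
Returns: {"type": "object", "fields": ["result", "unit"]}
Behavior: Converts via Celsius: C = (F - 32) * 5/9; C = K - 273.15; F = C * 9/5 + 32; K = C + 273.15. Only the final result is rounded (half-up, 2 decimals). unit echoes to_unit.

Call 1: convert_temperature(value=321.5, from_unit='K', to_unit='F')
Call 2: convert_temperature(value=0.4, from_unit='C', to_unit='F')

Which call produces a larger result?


Call 1:
  To C: 321.5 - 273.15 = 48.35
  To F: 48.35 * 9/5 + 32 = 119.03
  Round to 2 decimals: 119.03
  -> 119.03 F
Call 2:
  Input already in C: 0.4
  To F: 0.4 * 9/5 + 32 = 32.72
  Round to 2 decimals: 32.72
  -> 32.72 F
Call 1 (119.03 F)


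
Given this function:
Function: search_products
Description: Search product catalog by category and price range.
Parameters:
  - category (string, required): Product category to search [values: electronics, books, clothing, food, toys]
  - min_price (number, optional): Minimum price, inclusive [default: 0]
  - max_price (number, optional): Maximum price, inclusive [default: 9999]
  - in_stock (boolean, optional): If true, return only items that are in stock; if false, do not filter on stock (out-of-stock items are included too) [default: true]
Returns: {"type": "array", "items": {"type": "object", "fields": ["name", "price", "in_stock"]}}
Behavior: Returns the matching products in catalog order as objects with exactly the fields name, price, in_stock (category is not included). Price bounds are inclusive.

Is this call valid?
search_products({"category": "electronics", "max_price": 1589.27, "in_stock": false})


Checking all required parameters present and types match... All valid.
Valid


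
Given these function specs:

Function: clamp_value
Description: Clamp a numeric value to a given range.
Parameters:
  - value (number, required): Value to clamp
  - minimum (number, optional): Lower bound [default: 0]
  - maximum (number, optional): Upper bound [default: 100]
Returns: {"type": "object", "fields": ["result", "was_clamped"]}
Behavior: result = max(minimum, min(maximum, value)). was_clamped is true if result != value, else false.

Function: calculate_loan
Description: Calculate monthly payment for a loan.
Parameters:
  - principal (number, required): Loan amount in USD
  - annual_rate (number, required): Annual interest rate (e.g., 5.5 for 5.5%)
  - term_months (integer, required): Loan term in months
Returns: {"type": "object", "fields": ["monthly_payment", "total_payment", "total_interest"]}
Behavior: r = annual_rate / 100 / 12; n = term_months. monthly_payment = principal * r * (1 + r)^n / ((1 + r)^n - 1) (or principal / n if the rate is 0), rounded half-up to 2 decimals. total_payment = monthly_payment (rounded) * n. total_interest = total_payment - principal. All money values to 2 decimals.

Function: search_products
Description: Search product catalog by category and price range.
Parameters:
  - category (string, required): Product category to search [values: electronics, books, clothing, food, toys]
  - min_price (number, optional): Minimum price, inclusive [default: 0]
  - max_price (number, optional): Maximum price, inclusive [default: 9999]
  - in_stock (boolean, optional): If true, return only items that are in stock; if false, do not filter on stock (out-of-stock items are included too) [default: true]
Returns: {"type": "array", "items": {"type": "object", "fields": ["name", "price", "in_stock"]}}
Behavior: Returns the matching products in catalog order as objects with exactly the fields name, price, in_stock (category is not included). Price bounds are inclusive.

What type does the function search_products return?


The search_products spec declares Returns: {"type": "array", "items": {"type": "object", "fields": ["name", "price", "in_stock"]}}
Type:
array


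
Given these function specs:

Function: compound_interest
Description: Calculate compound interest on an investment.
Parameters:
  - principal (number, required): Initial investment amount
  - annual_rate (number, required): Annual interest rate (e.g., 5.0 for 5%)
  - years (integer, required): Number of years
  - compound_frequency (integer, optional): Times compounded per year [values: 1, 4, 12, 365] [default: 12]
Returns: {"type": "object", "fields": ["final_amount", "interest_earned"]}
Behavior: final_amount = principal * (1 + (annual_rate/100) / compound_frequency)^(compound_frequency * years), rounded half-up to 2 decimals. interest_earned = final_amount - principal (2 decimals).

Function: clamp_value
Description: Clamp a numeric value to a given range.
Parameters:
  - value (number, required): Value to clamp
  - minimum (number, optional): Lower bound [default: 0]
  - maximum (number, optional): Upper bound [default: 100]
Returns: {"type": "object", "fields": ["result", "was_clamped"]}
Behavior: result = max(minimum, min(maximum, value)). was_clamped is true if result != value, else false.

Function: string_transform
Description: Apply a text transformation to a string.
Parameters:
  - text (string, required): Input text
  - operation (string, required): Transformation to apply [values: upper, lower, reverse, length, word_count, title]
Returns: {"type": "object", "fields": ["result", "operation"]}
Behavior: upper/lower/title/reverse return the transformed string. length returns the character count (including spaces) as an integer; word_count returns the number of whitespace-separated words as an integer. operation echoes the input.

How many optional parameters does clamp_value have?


Parameters of clamp_value: value (required), minimum (optional), maximum (optional)
Optional count:
2


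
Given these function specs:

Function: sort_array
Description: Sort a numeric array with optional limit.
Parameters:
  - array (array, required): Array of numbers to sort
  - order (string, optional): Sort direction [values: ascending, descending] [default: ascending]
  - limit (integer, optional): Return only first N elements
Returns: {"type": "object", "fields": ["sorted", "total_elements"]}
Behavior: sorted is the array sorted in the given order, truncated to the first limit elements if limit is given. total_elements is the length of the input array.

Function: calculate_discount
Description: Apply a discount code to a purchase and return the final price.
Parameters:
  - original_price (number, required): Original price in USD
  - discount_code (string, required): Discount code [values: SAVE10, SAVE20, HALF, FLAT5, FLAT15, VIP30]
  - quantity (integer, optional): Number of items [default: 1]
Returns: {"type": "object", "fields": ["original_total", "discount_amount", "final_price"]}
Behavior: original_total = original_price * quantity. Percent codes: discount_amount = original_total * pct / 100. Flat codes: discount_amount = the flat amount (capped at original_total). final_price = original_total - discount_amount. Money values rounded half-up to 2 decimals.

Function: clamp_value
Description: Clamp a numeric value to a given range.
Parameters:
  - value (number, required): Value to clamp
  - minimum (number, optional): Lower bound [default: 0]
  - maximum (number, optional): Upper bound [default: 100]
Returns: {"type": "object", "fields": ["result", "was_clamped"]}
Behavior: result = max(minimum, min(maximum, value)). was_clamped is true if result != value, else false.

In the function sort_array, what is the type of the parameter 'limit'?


The sort_array spec declares:
  - limit (integer, optional): Return only first N elements
Type:
integer


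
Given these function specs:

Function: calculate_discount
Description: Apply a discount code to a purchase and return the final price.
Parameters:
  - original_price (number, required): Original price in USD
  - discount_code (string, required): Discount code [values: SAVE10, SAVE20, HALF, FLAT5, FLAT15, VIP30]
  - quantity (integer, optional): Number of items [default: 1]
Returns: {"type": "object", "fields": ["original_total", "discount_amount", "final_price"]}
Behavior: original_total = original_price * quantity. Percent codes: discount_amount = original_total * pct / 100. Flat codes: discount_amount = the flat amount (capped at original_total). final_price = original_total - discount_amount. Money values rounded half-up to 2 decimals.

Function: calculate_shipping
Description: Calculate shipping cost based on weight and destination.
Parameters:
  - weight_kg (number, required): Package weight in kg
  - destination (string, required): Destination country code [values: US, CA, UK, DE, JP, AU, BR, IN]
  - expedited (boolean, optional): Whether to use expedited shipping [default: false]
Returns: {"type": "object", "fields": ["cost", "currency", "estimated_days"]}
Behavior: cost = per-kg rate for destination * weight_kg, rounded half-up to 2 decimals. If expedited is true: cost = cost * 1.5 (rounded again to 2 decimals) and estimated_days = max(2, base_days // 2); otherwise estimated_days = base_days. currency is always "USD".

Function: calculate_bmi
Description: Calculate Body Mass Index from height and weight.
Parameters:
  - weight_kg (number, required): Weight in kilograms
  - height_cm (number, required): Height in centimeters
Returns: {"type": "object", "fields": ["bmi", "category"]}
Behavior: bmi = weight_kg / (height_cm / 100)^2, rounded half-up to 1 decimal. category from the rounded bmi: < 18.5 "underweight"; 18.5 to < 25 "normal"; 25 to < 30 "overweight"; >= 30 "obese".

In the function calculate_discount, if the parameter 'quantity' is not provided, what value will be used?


The calculate_discount spec declares:
  - quantity (integer, optional): Number of items [default: 1]
Default:
1


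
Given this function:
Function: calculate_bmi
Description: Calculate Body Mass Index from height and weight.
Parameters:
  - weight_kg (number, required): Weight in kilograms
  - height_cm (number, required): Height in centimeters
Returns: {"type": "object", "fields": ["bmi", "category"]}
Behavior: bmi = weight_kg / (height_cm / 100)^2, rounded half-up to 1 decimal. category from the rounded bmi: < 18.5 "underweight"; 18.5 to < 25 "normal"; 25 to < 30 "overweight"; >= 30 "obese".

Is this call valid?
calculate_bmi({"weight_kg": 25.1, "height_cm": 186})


Checking all required parameters present and types match... All valid.
Valid


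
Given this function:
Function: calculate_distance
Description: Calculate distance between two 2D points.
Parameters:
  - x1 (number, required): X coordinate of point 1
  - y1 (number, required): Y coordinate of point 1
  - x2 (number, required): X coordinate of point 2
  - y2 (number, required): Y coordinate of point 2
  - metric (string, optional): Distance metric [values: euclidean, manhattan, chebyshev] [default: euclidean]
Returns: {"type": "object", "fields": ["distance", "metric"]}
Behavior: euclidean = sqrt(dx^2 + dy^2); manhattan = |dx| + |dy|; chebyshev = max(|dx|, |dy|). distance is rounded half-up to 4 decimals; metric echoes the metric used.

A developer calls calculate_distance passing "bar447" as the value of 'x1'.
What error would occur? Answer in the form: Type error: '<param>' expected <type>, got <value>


Spec: 'x1' is declared as number; "bar447" is a string.
Type error: 'x1' expected number, got "bar447"


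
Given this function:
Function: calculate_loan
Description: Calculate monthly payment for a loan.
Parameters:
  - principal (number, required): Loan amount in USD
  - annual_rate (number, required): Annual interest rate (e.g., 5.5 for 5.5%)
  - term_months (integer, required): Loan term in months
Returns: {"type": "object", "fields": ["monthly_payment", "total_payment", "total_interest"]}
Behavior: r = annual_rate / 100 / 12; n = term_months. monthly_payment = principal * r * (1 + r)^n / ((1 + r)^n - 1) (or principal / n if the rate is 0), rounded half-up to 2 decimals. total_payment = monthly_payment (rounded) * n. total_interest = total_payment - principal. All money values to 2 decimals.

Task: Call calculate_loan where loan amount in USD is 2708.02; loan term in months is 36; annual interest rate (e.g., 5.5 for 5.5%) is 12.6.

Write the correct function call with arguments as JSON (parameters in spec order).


Mapping each described value to its parameter name:
  'Loan amount in USD' -> principal = 2708.02
  'Loan term in months' -> term_months = 36
  'Annual interest rate (e.g., 5.5 for 5.5%)' -> annual_rate = 12.6
calculate_loan({"principal": 2708.02, "annual_rate": 12.6, "term_months": 36})


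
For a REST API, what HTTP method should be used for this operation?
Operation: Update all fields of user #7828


GET = read, POST = create, PUT = update/replace, DELETE = remove
This operation is an update/replace.
PUT


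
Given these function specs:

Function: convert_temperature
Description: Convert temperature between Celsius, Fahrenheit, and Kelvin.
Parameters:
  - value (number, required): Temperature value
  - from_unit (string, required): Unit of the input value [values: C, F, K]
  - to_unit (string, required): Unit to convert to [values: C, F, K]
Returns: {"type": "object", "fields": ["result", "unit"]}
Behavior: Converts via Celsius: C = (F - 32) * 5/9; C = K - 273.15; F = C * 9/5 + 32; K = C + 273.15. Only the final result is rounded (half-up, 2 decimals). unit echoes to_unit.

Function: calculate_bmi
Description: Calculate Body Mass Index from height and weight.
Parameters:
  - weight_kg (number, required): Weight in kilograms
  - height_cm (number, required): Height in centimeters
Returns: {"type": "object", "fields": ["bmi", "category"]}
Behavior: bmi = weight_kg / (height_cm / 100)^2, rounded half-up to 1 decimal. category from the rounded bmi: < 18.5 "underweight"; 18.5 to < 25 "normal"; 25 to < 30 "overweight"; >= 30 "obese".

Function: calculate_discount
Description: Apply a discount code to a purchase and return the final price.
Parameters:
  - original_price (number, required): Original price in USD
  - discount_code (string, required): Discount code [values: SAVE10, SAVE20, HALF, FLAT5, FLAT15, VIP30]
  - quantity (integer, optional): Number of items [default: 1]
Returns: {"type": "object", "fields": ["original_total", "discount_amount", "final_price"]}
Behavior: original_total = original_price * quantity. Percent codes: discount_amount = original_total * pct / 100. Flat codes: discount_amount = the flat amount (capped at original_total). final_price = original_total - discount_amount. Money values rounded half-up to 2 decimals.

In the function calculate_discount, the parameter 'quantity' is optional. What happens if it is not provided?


The calculate_discount spec declares:
  - quantity (integer, optional): Number of items [default: 1]
It defaults to 1


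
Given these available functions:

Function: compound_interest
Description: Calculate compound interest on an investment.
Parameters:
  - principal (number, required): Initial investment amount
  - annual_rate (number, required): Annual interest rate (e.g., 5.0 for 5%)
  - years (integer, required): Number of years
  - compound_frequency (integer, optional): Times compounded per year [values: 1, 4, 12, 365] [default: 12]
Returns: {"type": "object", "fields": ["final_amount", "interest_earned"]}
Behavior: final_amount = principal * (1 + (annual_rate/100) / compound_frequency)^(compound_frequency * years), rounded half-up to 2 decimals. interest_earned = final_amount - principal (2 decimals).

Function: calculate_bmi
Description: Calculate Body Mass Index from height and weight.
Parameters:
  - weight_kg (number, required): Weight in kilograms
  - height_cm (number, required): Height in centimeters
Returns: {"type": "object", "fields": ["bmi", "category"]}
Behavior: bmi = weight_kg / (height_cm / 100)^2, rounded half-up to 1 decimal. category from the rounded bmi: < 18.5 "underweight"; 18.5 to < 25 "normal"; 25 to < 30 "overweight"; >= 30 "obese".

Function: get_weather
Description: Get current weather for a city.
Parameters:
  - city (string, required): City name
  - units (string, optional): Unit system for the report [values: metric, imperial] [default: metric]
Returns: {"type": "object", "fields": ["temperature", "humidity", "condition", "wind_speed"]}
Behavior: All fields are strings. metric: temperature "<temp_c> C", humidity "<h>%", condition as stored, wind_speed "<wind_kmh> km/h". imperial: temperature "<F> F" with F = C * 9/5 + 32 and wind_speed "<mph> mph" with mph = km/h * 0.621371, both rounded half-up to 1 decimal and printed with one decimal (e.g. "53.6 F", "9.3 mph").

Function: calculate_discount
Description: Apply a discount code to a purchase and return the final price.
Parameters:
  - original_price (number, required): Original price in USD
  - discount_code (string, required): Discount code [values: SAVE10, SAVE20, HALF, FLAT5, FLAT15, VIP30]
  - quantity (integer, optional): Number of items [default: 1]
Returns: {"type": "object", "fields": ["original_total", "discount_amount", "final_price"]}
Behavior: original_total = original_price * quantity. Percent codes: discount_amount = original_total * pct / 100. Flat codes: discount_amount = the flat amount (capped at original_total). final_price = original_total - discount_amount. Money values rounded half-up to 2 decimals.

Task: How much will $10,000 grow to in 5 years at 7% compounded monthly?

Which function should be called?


The task needs a function whose description is: Calculate compound interest on an investment.
compound_interest


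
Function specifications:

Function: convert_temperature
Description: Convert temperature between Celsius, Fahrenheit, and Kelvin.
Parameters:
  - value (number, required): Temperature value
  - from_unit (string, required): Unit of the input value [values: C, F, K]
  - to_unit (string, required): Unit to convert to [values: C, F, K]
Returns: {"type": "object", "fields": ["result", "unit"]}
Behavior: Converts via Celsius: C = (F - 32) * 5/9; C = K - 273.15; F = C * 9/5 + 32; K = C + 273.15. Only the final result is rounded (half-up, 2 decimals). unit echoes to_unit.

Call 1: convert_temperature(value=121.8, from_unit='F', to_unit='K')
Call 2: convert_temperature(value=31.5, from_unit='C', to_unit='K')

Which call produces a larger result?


Call 1:
  To C: (121.8 - 32) * 5/9 = 49.888889
  To K: 49.888889 + 273.15 = 323.038889
  Round to 2 decimals: 323.04
  -> 323.04 K
Call 2:
  Input already in C: 31.5
  To K: 31.5 + 273.15 = 304.65
  Round to 2 decimals: 304.65
  -> 304.65 K
Call 1 (323.04 K)


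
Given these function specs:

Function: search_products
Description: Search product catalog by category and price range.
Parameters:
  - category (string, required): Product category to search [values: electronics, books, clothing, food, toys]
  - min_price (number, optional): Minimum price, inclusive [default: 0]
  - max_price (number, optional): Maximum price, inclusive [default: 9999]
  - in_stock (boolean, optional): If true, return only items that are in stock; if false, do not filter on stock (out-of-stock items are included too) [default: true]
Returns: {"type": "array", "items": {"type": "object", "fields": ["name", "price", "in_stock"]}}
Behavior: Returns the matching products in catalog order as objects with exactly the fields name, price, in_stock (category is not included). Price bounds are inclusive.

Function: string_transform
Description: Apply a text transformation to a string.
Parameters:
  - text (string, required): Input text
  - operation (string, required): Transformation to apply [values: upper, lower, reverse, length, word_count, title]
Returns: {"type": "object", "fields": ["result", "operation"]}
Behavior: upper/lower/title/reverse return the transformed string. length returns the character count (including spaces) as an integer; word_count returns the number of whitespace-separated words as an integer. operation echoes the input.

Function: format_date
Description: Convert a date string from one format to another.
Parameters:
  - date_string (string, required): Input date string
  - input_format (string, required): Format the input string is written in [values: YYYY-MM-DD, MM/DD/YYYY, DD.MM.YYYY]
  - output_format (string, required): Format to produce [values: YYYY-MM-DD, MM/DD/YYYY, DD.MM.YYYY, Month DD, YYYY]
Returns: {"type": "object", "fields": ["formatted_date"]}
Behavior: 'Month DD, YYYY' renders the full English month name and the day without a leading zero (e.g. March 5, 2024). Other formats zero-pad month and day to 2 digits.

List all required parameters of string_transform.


Parameters of string_transform and their required/optional flag:
  text: required
  operation: required
operation, text
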